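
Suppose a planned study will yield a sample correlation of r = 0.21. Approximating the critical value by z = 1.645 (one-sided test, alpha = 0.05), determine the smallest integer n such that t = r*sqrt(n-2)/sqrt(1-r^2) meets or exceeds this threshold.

r√(n−2)/√(1−r²) ≥ 1.645  ⇔  n−2 ≥ (1.645)²·(1−r²)/r²
(1−r²)/r² = (1−0.0441)/0.0441 = 21.6757
n ≥ 2 + 2.706025·21.6757 = 2 + 58.6550 = 60.6550
⌈60.6550⌉ = 61

61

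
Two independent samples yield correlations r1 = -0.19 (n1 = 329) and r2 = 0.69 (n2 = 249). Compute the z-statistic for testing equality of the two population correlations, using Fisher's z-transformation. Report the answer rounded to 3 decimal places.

-12.318

z1 = atanh(-0.19) = -0.192337,  z2 = atanh(0.69) = 0.847956
SE = √(1/(n1−3) + 1/(n2−3)) = √(1/326 + 1/246) = √(0.0030675 + 0.0040650) = √0.0071325 = 0.084454
z = (z1 − z2)/SE = (-0.192337 − 0.847956) / 0.084454 = -1.040293 / 0.084454 = -12.318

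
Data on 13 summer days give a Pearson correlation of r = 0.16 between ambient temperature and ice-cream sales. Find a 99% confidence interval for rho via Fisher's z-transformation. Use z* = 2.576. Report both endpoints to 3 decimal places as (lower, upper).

(-0.574, 0.751)

z_r = atanh(0.16) = 0.161387;  SE = 1/√(n−3) = 1/√10 = 0.316228
z-limits: 0.161387 ± 2.576·0.316228 = 0.161387 ± 0.814603 = [-0.653216, 0.975990]
ρ-limits: (tanh -0.653216, tanh 0.975990) = (-0.574, 0.751)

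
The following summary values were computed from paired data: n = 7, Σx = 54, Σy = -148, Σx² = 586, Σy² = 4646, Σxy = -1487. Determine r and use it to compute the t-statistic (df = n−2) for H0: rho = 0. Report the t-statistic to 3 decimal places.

-2.080

Numerator: nΣxy − (Σx)(Σy) = 7·(-1487) − (54)(-148) = -2417
Denominator: √[(nΣx²−(Σx)²)(nΣy²−(Σy)²)]
  nΣx²−(Σx)² = 7·586 − 2916 = 1186;  nΣy²−(Σy)² = 7·4646 − 21904 = 10618
  √(1186·10618) = √12592948 = 3548.6544
r = -2417 / 3548.6544 = -0.6811
t = r·√(n−2)/√(1−r²) = -0.6811·√5 / √(1−0.463897) = -1.522986 / 0.732191 = -2.080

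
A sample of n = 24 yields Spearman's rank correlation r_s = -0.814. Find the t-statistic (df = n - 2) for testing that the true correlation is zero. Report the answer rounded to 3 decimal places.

t = r_s·√(n−2) / √(1−r_s²) with r_s = -0.814, n = 24
  = -0.814·√22 / √(1 − 0.662596)
  = -0.814·4.690416 / 0.580865
  = -3.817999 / 0.580865 = -6.573

-6.573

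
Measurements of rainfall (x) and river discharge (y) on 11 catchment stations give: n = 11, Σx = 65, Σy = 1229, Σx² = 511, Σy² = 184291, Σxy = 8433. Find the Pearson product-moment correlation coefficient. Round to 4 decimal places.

S_xy = nΣxy − ΣxΣy = 11·8433 − 65·1229 = 92763 − 79885 = 12878
S_xx = nΣx² − (Σx)² = 11·511 − 65² = 5621 − 4225 = 1396
S_yy = nΣy² − (Σy)² = 11·184291 − 1229² = 2027201 − 1510441 = 516760
r = S_xy / √(S_xx·S_yy) = 12878 / √(1396·516760) = 12878 / √721396960 = 12878 / 26858.8339 = 0.4795

0.4795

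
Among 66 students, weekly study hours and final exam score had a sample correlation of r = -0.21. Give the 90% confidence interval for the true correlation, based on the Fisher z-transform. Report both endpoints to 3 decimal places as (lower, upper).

Fisher z: z_r = atanh(r) = ½·ln((1+(-0.21))/(1−(-0.21))) = -0.213171
SE(z) = 1/√(n−3) = 1/√63 = 0.125988
90% ⇒ z* = 1.645; margin = 1.645·0.125988 = 0.207250
CI on z-scale: (-0.420421, -0.005921)
Back-transform: tanh(-0.420421) = -0.397285, tanh(-0.005921) = -0.005921

(-0.397, -0.006)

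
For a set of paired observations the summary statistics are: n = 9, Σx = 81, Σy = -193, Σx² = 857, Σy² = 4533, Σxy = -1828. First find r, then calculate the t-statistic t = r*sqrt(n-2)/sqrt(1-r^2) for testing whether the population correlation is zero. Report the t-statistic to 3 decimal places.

-1.172

Numerator: nΣxy − (Σx)(Σy) = 9·(-1828) − (81)(-193) = -819
Denominator: √[(nΣx²−(Σx)²)(nΣy²−(Σy)²)]
  nΣx²−(Σx)² = 9·857 − 6561 = 1152;  nΣy²−(Σy)² = 9·4533 − 37249 = 3548
  √(1152·3548) = √4087296 = 2021.7062
r = -819 / 2021.7062 = -0.4051
t = r·√(n−2)/√(1−r²) = -0.4051·√7 / √(1−0.164106) = -1.071794 / 0.914272 = -1.172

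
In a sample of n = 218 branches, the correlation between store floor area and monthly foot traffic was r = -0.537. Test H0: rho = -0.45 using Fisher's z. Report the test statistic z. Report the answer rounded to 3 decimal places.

-1.690

z_r = atanh(-0.537) = -0.599930,  z_0 = atanh(-0.45) = -0.484700
SE = 1/√(n−3) = 1/√215 = 0.068199
z = (z_r − z_0)/SE = (-0.599930 − (-0.484700)) / 0.068199 = -0.115230 / 0.068199 = -1.690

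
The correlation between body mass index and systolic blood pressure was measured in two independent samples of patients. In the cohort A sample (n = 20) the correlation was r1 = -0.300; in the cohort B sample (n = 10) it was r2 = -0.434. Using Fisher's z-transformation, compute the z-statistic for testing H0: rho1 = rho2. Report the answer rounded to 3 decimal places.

Fisher z-transforms: z1 = atanh(-0.300) = -0.309520, z2 = atanh(-0.434) = -0.464814; difference d = 0.155294
Var(d) = 1/17 + 1/7 = 0.0588235 + 0.1428571 = 0.2016806
z = d/√Var(d) = 0.155294 / √0.2016806 = 0.155294 / 0.449089 = 0.346

0.346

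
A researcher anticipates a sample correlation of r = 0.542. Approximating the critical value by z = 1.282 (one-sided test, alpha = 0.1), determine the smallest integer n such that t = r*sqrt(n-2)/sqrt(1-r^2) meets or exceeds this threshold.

Need r·√(n−2)/√(1−r²) ≥ 1.282
√(n−2) ≥ 1.282·√(1−0.293764) / 0.542 = 1.282·0.840378 / 0.542 = 1.9878
n−2 ≥ 3.9513  ⇒  n ≥ 5.9513
Smallest integer n = 6

6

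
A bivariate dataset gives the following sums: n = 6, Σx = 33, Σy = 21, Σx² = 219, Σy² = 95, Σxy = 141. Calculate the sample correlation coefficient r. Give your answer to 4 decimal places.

0.8981

Numerator: nΣxy − (Σx)(Σy) = 6·141 − (33)(21) = 153
Denominator: √[(nΣx²−(Σx)²)(nΣy²−(Σy)²)]
  nΣx²−(Σx)² = 6·219 − 1089 = 225;  nΣy²−(Σy)² = 6·95 − 441 = 129
  √(225·129) = √29025 = 170.3673
r = 153 / 170.3673 = 0.8981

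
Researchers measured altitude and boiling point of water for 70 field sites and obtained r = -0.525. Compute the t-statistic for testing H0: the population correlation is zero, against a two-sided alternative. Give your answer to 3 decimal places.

t = r·√(n−2) / √(1−r²) with r = -0.525, n = 70
  = -0.525·√68 / √(1 − 0.275625)
  = -0.525·8.246211 / 0.851102
  = -4.329261 / 0.851102 = -5.087

-5.087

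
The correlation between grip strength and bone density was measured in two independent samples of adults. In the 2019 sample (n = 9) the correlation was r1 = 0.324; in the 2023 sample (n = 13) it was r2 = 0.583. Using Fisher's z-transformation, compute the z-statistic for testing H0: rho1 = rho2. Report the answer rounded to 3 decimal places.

-0.641

z1 = atanh(0.324) = 0.336110,  z2 = atanh(0.583) = 0.666995
SE = √(1/(n1−3) + 1/(n2−3)) = √(1/6 + 1/10) = √(0.1666667 + 0.1000000) = √0.2666667 = 0.516398
z = (z1 − z2)/SE = (0.336110 − 0.666995) / 0.516398 = -0.330885 / 0.516398 = -0.641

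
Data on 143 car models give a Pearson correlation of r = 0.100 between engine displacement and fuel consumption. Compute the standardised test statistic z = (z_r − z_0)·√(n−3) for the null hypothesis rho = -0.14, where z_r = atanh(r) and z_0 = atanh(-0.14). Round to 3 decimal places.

2.855

Fisher z: atanh(0.100) = 0.100335, atanh(-0.14) = -0.140926
z = (z_r − z_0)·√(n−3) = (0.100335 − (-0.140926))·√140 = 0.241261 · 11.832160 = 2.855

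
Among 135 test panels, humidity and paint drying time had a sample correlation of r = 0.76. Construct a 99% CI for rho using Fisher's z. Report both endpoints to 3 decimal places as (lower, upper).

(0.648, 0.840)

z_r = atanh(0.76) = 0.996215;  SE = 1/√(n−3) = 1/√132 = 0.087039
z-limits: 0.996215 ± 2.576·0.087039 = 0.996215 ± 0.224212 = [0.772003, 1.220427]
ρ-limits: (tanh 0.772003, tanh 1.220427) = (0.648, 0.840)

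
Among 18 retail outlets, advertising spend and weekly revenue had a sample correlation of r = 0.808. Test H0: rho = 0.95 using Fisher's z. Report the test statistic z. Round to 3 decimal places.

-2.752

z_r = atanh(0.808) = 1.121241,  z_0 = atanh(0.95) = 1.831781
SE = 1/√(n−3) = 1/√15 = 0.258199
z = (z_r − z_0)/SE = (1.121241 − 1.831781) / 0.258199 = -0.710540 / 0.258199 = -2.752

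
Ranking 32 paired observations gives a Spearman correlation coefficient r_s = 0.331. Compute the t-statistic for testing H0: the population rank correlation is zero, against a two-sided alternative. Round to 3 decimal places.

1.921

t = r_s·√(n−2) / √(1−r_s²) with r_s = 0.331, n = 32
  = 0.331·√30 / √(1 − 0.109561)
  = 0.331·5.477226 / 0.943631
  = 1.812962 / 0.943631 = 1.921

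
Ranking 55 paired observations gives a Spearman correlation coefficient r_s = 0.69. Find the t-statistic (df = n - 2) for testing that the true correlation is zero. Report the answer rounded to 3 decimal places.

t = r_s·√(n−2) / √(1−r_s²) with r_s = 0.69, n = 55
  = 0.69·√53 / √(1 − 0.4761)
  = 0.69·7.280110 / 0.723809
  = 5.023276 / 0.723809 = 6.940

6.940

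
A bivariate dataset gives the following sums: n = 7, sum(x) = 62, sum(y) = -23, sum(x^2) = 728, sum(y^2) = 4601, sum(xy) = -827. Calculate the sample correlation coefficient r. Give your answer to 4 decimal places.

Numerator: nΣxy − (Σx)(Σy) = 7·(-827) − (62)(-23) = -4363
Denominator: √[(nΣx²−(Σx)²)(nΣy²−(Σy)²)]
  nΣx²−(Σx)² = 7·728 − 3844 = 1252;  nΣy²−(Σy)² = 7·4601 − 529 = 31678
  √(1252·31678) = √39660856 = 6297.6866
r = -4363 / 6297.6866 = -0.6928

-0.6928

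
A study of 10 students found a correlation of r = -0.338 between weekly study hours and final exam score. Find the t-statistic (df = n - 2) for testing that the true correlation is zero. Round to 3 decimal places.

-1.016

t = r·√(n−2) / √(1−r²) with r = -0.338, n = 10
  = -0.338·√8 / √(1 − 0.114244)
  = -0.338·2.828427 / 0.941146
  = -0.956008 / 0.941146 = -1.016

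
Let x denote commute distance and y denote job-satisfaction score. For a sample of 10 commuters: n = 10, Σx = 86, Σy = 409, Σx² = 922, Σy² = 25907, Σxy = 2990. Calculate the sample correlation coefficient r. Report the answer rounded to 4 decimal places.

-0.4076

Numerator: nΣxy − (Σx)(Σy) = 10·2990 − (86)(409) = -5274
Denominator: √[(nΣx²−(Σx)²)(nΣy²−(Σy)²)]
  nΣx²−(Σx)² = 10·922 − 7396 = 1824;  nΣy²−(Σy)² = 10·25907 − 167281 = 91789
  √(1824·91789) = √167423136 = 12939.2092
r = -5274 / 12939.2092 = -0.4076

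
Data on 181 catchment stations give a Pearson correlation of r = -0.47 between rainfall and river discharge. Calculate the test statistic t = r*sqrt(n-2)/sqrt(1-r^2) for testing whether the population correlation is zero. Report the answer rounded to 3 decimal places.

t = r·√(n−2) / √(1−r²) with r = -0.47, n = 181
  = -0.47·√179 / √(1 − 0.2209)
  = -0.47·13.379088 / 0.882666
  = -6.288171 / 0.882666 = -7.124

-7.124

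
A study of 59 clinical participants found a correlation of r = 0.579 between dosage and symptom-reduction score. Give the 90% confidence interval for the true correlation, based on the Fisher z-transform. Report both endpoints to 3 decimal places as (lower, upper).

z_r = atanh(0.579) = 0.660957;  SE = 1/√(n−3) = 1/√56 = 0.133631
z-limits: 0.660957 ± 1.645·0.133631 = 0.660957 ± 0.219823 = [0.441134, 0.880780]
ρ-limits: (tanh 0.441134, tanh 0.880780) = (0.415, 0.707)

(0.415, 0.707)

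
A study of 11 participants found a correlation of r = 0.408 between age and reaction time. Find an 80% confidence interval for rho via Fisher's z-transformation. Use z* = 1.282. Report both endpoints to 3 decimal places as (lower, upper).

(-0.020, 0.710)

Fisher z: z_r = atanh(r) = ½·ln((1+0.408)/(1−0.408)) = 0.433209
SE(z) = 1/√(n−3) = 1/√8 = 0.353553
80% ⇒ z* = 1.282; margin = 1.282·0.353553 = 0.453255
CI on z-scale: (-0.020046, 0.886464)
Back-transform: tanh(-0.020046) = -0.020043, tanh(0.886464) = 0.709643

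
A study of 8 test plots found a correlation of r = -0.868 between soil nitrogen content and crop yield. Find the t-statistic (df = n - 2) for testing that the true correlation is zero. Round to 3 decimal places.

-4.282

t = r·√(n−2) / √(1−r²) with r = -0.868, n = 8
  = -0.868·√6 / √(1 − 0.753424)
  = -0.868·2.449490 / 0.496564
  = -2.126157 / 0.496564 = -4.282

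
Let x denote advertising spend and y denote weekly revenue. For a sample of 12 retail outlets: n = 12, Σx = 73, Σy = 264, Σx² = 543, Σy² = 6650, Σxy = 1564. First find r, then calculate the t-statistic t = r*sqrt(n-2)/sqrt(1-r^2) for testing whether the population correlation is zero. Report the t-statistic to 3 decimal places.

-0.465

S_xy = nΣxy − ΣxΣy = 12·1564 − 73·264 = 18768 − 19272 = -504
S_xx = nΣx² − (Σx)² = 12·543 − 73² = 6516 − 5329 = 1187
S_yy = nΣy² − (Σy)² = 12·6650 − 264² = 79800 − 69696 = 10104
r = S_xy / √(S_xx·S_yy) = -504 / √(1187·10104) = -504 / √11993448 = -504 / 3463.1558 = -0.1455
t = r·√(n−2)/√(1−r²) = -0.1455·√10 / √(1−0.021170) = -0.460111 / 0.989358 = -0.465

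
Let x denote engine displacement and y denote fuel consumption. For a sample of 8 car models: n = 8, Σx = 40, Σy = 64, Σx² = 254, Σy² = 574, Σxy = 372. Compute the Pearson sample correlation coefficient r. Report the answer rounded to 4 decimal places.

S_xy = nΣxy − ΣxΣy = 8·372 − 40·64 = 2976 − 2560 = 416
S_xx = nΣx² − (Σx)² = 8·254 − 40² = 2032 − 1600 = 432
S_yy = nΣy² − (Σy)² = 8·574 − 64² = 4592 − 4096 = 496
r = S_xy / √(S_xx·S_yy) = 416 / √(432·496) = 416 / √214272 = 416 / 462.8952 = 0.8987

0.8987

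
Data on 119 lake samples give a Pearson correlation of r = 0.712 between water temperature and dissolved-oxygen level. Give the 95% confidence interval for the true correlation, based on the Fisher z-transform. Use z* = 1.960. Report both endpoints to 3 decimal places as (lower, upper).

z_r = atanh(0.712) = 0.891229;  SE = 1/√(n−3) = 1/√116 = 0.092848
z-limits: 0.891229 ± 1.960·0.092848 = 0.891229 ± 0.181982 = [0.709247, 1.073211]
ρ-limits: (tanh 0.709247, tanh 1.073211) = (0.610, 0.791)

(0.610, 0.791)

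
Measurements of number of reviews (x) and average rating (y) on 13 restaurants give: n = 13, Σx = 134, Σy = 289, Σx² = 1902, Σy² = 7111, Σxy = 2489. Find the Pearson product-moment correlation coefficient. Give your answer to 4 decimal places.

-0.8195

S_xy = nΣxy − ΣxΣy = 13·2489 − 134·289 = 32357 − 38726 = -6369
S_xx = nΣx² − (Σx)² = 13·1902 − 134² = 24726 − 17956 = 6770
S_yy = nΣy² − (Σy)² = 13·7111 − 289² = 92443 − 83521 = 8922
r = S_xy / √(S_xx·S_yy) = -6369 / √(6770·8922) = -6369 / √60401940 = -6369 / 7771.8685 = -0.8195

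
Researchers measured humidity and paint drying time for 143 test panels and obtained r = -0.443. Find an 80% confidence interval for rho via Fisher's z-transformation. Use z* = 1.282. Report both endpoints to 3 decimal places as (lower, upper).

z_r = atanh(-0.443) = -0.475957;  SE = 1/√(n−3) = 1/√140 = 0.084515
z-limits: -0.475957 ± 1.282·0.084515 = -0.475957 ± 0.108348 = [-0.584305, -0.367609]
ρ-limits: (tanh -0.584305, tanh -0.367609) = (-0.526, -0.352)

(-0.526, -0.352)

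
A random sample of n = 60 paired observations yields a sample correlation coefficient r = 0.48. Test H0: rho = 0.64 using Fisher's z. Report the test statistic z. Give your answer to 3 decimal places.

-1.776

Fisher z: atanh(0.48) = 0.522984, atanh(0.64) = 0.758174
z = (z_r − z_0)·√(n−3) = (0.522984 − 0.758174)·√57 = -0.235190 · 7.549834 = -1.776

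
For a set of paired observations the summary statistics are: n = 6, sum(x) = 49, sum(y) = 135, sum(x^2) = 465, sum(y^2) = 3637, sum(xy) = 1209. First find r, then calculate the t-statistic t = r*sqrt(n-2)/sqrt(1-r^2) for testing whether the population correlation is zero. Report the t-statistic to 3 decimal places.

Numerator: nΣxy − (Σx)(Σy) = 6·1209 − (49)(135) = 639
Denominator: √[(nΣx²−(Σx)²)(nΣy²−(Σy)²)]
  nΣx²−(Σx)² = 6·465 − 2401 = 389;  nΣy²−(Σy)² = 6·3637 − 18225 = 3597
  √(389·3597) = √1399233 = 1182.8918
r = 639 / 1182.8918 = 0.5402
t = r·√(n−2)/√(1−r²) = 0.5402·√4 / √(1−0.291816) = 1.080400 / 0.841537 = 1.284

1.284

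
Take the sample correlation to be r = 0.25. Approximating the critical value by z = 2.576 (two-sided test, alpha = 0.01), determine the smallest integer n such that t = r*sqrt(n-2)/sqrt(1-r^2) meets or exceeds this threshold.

Need r·√(n−2)/√(1−r²) ≥ 2.576
√(n−2) ≥ 2.576·√(1−0.0625) / 0.25 = 2.576·0.968246 / 0.25 = 9.9768
n−2 ≥ 99.5365  ⇒  n ≥ 101.5365
Smallest integer n = 102

102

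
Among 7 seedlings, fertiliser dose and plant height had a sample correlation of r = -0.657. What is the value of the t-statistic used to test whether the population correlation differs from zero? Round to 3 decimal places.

-1.949

1 − r² = 1 − 0.431649 = 0.568351;  √(1−r²) = 0.753891
√(n−2) = √5 = 2.236068
t = r·√(n−2)/√(1−r²) = -0.657 · 2.236068 / 0.753891 = -1.949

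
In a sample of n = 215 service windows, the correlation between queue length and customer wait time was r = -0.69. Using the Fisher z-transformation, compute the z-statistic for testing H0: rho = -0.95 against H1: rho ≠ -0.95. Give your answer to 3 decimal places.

Fisher z: atanh(-0.69) = -0.847956, atanh(-0.95) = -1.831781
z = (z_r − z_0)·√(n−3) = (-0.847956 − (-1.831781))·√212 = 0.983825 · 14.560220 = 14.325

14.325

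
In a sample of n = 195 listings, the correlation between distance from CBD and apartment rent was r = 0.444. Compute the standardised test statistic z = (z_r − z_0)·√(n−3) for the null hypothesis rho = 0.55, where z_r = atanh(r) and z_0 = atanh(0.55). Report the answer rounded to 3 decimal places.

-1.956

z_r = atanh(0.444) = 0.477202,  z_0 = atanh(0.55) = 0.618381
SE = 1/√(n−3) = 1/√192 = 0.072169
z = (z_r − z_0)/SE = (0.477202 − 0.618381) / 0.072169 = -0.141179 / 0.072169 = -1.956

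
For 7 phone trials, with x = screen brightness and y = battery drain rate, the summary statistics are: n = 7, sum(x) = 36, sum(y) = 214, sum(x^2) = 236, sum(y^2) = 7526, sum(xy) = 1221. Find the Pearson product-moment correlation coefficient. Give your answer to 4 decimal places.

Numerator: nΣxy − (Σx)(Σy) = 7·1221 − (36)(214) = 843
Denominator: √[(nΣx²−(Σx)²)(nΣy²−(Σy)²)]
  nΣx²−(Σx)² = 7·236 − 1296 = 356;  nΣy²−(Σy)² = 7·7526 − 45796 = 6886
  √(356·6886) = √2451416 = 1565.6998
r = 843 / 1565.6998 = 0.5384

0.5384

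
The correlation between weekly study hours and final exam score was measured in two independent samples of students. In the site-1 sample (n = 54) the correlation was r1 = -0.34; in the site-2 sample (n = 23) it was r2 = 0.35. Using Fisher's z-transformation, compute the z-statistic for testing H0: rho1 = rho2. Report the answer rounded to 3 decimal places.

z1 = atanh(-0.34) = -0.354093,  z2 = atanh(0.35) = 0.365444
SE = √(1/(n1−3) + 1/(n2−3)) = √(1/51 + 1/20) = √(0.0196078 + 0.0500000) = √0.0696078 = 0.263833
z = (z1 − z2)/SE = (-0.354093 − 0.365444) / 0.263833 = -0.719537 / 0.263833 = -2.727

-2.727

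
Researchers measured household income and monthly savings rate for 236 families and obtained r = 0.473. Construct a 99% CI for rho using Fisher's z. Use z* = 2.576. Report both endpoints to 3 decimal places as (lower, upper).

(0.332, 0.593)

z_r = atanh(0.473) = 0.513928;  SE = 1/√(n−3) = 1/√233 = 0.065512
z-limits: 0.513928 ± 2.576·0.065512 = 0.513928 ± 0.168759 = [0.345169, 0.682687]
ρ-limits: (tanh 0.345169, tanh 0.682687) = (0.332, 0.593)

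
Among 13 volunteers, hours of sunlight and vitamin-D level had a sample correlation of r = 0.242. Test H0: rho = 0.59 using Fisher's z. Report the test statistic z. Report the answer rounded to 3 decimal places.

-1.362

z_r = atanh(0.242) = 0.246897,  z_0 = atanh(0.59) = 0.677666
SE = 1/√(n−3) = 1/√10 = 0.316228
z = (z_r − z_0)/SE = (0.246897 − 0.677666) / 0.316228 = -0.430769 / 0.316228 = -1.362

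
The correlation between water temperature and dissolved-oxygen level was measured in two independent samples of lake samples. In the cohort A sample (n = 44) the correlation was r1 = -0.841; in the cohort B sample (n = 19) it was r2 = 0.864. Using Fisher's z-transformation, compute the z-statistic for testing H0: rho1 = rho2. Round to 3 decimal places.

-8.595

z1 = atanh(-0.841) = -1.224580,  z2 = atanh(0.864) = 1.308913
SE = √(1/(n1−3) + 1/(n2−3)) = √(1/41 + 1/16) = √(0.0243902 + 0.0625000) = √0.0868902 = 0.294771
z = (z1 − z2)/SE = (-1.224580 − 1.308913) / 0.294771 = -2.533493 / 0.294771 = -8.595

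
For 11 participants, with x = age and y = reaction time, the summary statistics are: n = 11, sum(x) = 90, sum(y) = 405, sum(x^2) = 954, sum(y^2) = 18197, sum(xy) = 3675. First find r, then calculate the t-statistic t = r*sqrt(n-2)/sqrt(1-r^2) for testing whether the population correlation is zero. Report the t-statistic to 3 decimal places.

Numerator: nΣxy − (Σx)(Σy) = 11·3675 − (90)(405) = 3975
Denominator: √[(nΣx²−(Σx)²)(nΣy²−(Σy)²)]
  nΣx²−(Σx)² = 11·954 − 8100 = 2394;  nΣy²−(Σy)² = 11·18197 − 164025 = 36142
  √(2394·36142) = √86523948 = 9301.8250
r = 3975 / 9301.8250 = 0.4273
t = r·√(n−2)/√(1−r²) = 0.4273·√9 / √(1−0.182585) = 1.281900 / 0.904110 = 1.418

1.418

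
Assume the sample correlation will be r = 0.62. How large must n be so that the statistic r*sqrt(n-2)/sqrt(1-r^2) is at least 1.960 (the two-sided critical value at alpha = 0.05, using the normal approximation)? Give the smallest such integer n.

Need r·√(n−2)/√(1−r²) ≥ 1.960
√(n−2) ≥ 1.960·√(1−0.3844) / 0.62 = 1.960·0.784602 / 0.62 = 2.4804
n−2 ≥ 6.1524  ⇒  n ≥ 8.1524
Smallest integer n = 9

9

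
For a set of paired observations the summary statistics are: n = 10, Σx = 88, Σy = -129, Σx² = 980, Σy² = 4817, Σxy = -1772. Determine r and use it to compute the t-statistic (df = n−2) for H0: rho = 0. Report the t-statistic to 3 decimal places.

S_xy = nΣxy − ΣxΣy = 10·(-1772) − 88·(-129) = -17720 − (-11352) = -6368
S_xx = nΣx² − (Σx)² = 10·980 − 88² = 9800 − 7744 = 2056
S_yy = nΣy² − (Σy)² = 10·4817 − (-129)² = 48170 − 16641 = 31529
r = S_xy / √(S_xx·S_yy) = -6368 / √(2056·31529) = -6368 / √64823624 = -6368 / 8051.3119 = -0.7909
t = r·√(n−2)/√(1−r²) = -0.7909·√8 / √(1−0.625523) = -2.237003 / 0.611945 = -3.656

-3.656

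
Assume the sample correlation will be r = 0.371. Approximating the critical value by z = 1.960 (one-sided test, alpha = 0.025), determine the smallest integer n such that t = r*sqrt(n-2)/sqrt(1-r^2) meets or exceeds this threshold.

27

Need r·√(n−2)/√(1−r²) ≥ 1.960
√(n−2) ≥ 1.960·√(1−0.137641) / 0.371 = 1.960·0.928633 / 0.371 = 4.9060
n−2 ≥ 24.0688  ⇒  n ≥ 26.0688
Smallest integer n = 27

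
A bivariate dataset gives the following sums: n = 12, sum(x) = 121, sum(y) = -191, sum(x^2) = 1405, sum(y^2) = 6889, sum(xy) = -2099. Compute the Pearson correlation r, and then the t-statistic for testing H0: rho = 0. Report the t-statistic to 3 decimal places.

Numerator: nΣxy − (Σx)(Σy) = 12·(-2099) − (121)(-191) = -2077
Denominator: √[(nΣx²−(Σx)²)(nΣy²−(Σy)²)]
  nΣx²−(Σx)² = 12·1405 − 14641 = 2219;  nΣy²−(Σy)² = 12·6889 − 36481 = 46187
  √(2219·46187) = √102488953 = 10123.6828
r = -2077 / 10123.6828 = -0.2052
t = r·√(n−2)/√(1−r²) = -0.2052·√10 / √(1−0.042107) = -0.648899 / 0.978720 = -0.663

-0.663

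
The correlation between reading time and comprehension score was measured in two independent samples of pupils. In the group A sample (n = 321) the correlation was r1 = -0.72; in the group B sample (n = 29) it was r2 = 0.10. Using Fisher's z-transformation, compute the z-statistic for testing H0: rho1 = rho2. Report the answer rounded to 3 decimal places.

z1 = atanh(-0.72) = -0.907645,  z2 = atanh(0.10) = 0.100335
SE = √(1/(n1−3) + 1/(n2−3)) = √(1/318 + 1/26) = √(0.0031447 + 0.0384615) = √0.0416062 = 0.203976
z = (z1 − z2)/SE = (-0.907645 − 0.100335) / 0.203976 = -1.007980 / 0.203976 = -4.942

-4.942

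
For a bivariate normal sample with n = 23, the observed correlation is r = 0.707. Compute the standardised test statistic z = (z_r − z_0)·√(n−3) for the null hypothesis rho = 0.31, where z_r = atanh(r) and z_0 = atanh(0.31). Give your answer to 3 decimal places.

2.507

Fisher z: atanh(0.707) = 0.881160, atanh(0.31) = 0.320545
z = (z_r − z_0)·√(n−3) = (0.881160 − 0.320545)·√20 = 0.560615 · 4.472136 = 2.507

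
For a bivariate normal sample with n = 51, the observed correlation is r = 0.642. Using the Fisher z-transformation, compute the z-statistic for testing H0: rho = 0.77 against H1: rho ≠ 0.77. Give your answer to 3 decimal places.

-1.793

Fisher z: atanh(0.642) = 0.761569, atanh(0.77) = 1.020328
z = (z_r − z_0)·√(n−3) = (0.761569 − 1.020328)·√48 = -0.258759 · 6.928203 = -1.793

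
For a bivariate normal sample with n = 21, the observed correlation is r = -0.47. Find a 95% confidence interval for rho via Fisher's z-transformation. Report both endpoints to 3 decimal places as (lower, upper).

Fisher z: z_r = atanh(r) = ½·ln((1+(-0.47))/(1−(-0.47))) = -0.510070
SE(z) = 1/√(n−3) = 1/√18 = 0.235702
95% ⇒ z* = 1.960; margin = 1.960·0.235702 = 0.461976
CI on z-scale: (-0.972046, -0.048094)
Back-transform: tanh(-0.972046) = -0.749602, tanh(-0.048094) = -0.048057

(-0.750, -0.048)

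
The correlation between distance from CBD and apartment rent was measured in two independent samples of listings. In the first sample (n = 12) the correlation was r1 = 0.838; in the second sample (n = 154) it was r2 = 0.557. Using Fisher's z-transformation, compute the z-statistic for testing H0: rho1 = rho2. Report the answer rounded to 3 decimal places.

1.708

z1 = atanh(0.838) = 1.214418,  z2 = atanh(0.557) = 0.628473
SE = √(1/(n1−3) + 1/(n2−3)) = √(1/9 + 1/151) = √(0.1111111 + 0.0066225) = √0.1177336 = 0.343123
z = (z1 − z2)/SE = (1.214418 − 0.628473) / 0.343123 = 0.585945 / 0.343123 = 1.708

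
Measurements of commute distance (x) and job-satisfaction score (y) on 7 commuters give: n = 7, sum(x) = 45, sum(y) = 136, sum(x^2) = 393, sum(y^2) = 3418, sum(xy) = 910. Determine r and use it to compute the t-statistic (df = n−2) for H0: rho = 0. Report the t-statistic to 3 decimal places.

0.284

Numerator: nΣxy − (Σx)(Σy) = 7·910 − (45)(136) = 250
Denominator: √[(nΣx²−(Σx)²)(nΣy²−(Σy)²)]
  nΣx²−(Σx)² = 7·393 − 2025 = 726;  nΣy²−(Σy)² = 7·3418 − 18496 = 5430
  √(726·5430) = √3942180 = 1985.4924
r = 250 / 1985.4924 = 0.1259
t = r·√(n−2)/√(1−r²) = 0.1259·√5 / √(1−0.015851) = 0.281521 / 0.992043 = 0.284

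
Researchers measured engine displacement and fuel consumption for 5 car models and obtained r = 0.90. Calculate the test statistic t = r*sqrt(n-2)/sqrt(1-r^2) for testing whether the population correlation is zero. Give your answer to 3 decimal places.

3.576

t = r·√(n−2) / √(1−r²) with r = 0.90, n = 5
  = 0.90·√3 / √(1 − 0.8100)
  = 0.90·1.732051 / 0.435890
  = 1.558846 / 0.435890 = 3.576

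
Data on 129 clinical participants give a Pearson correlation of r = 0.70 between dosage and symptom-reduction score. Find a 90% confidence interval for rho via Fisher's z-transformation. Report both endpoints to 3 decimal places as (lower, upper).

(0.617, 0.767)

Fisher z: z_r = atanh(r) = ½·ln((1+0.70)/(1−0.70)) = 0.867301
SE(z) = 1/√(n−3) = 1/√126 = 0.089087
90% ⇒ z* = 1.645; margin = 1.645·0.089087 = 0.146548
CI on z-scale: (0.720753, 1.013849)
Back-transform: tanh(0.720753) = 0.617376, tanh(1.013849) = 0.767349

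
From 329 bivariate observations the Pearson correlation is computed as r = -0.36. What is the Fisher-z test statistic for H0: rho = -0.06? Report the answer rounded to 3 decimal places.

-5.720

Fisher z: atanh(-0.36) = -0.376886, atanh(-0.06) = -0.060072
z = (z_r − z_0)·√(n−3) = (-0.376886 − (-0.060072))·√326 = -0.316814 · 18.055470 = -5.720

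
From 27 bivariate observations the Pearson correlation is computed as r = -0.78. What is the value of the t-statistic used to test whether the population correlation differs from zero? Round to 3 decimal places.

-6.232

t = r·√(n−2) / √(1−r²) with r = -0.78, n = 27
  = -0.78·√25 / √(1 − 0.6084)
  = -0.78·5.000000 / 0.625780
  = -3.900000 / 0.625780 = -6.232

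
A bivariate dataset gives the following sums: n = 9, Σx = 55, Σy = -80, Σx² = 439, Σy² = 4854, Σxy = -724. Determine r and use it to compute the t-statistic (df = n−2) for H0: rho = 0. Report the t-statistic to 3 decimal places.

-1.021

S_xy = nΣxy − ΣxΣy = 9·(-724) − 55·(-80) = -6516 − (-4400) = -2116
S_xx = nΣx² − (Σx)² = 9·439 − 55² = 3951 − 3025 = 926
S_yy = nΣy² − (Σy)² = 9·4854 − (-80)² = 43686 − 6400 = 37286
r = S_xy / √(S_xx·S_yy) = -2116 / √(926·37286) = -2116 / √34526836 = -2116 / 5875.9541 = -0.3601
t = r·√(n−2)/√(1−r²) = -0.3601·√7 / √(1−0.129672) = -0.952735 / 0.932914 = -1.021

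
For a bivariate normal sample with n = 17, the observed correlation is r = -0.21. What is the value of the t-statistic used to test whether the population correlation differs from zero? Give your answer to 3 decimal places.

-0.832

1 − r² = 1 − 0.0441 = 0.9559;  √(1−r²) = 0.977701
√(n−2) = √15 = 3.872983
t = r·√(n−2)/√(1−r²) = -0.21 · 3.872983 / 0.977701 = -0.832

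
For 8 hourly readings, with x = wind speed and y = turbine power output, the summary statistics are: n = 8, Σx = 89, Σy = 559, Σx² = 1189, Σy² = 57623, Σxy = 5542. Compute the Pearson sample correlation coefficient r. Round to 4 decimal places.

-0.3523

Numerator: nΣxy − (Σx)(Σy) = 8·5542 − (89)(559) = -5415
Denominator: √[(nΣx²−(Σx)²)(nΣy²−(Σy)²)]
  nΣx²−(Σx)² = 8·1189 − 7921 = 1591;  nΣy²−(Σy)² = 8·57623 − 312481 = 148503
  √(1591·148503) = √236268273 = 15371.0206
r = -5415 / 15371.0206 = -0.3523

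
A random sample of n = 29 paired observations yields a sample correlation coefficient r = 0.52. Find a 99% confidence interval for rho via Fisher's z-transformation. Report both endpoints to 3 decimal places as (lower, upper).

(0.071, 0.794)

Fisher z: z_r = atanh(r) = ½·ln((1+0.52)/(1−0.52)) = 0.576340
SE(z) = 1/√(n−3) = 1/√26 = 0.196116
99% ⇒ z* = 2.576; margin = 2.576·0.196116 = 0.505195
CI on z-scale: (0.071145, 1.081535)
Back-transform: tanh(0.071145) = 0.071025, tanh(1.081535) = 0.793768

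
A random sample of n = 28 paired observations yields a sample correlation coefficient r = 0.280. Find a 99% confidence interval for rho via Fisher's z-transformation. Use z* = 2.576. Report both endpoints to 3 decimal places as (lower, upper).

(-0.224, 0.666)

z_r = atanh(0.280) = 0.287682;  SE = 1/√(n−3) = 1/√25 = 0.200000
z-limits: 0.287682 ± 2.576·0.200000 = 0.287682 ± 0.515200 = [-0.227518, 0.802882]
ρ-limits: (tanh -0.227518, tanh 0.802882) = (-0.224, 0.666)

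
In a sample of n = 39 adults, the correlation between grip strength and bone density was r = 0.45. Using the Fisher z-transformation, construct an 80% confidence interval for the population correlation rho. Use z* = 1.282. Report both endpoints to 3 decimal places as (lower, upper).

Fisher z: z_r = atanh(r) = ½·ln((1+0.45)/(1−0.45)) = 0.484700
SE(z) = 1/√(n−3) = 1/√36 = 0.166667
80% ⇒ z* = 1.282; margin = 1.282·0.166667 = 0.213667
CI on z-scale: (0.271033, 0.698367)
Back-transform: tanh(0.271033) = 0.264586, tanh(0.698367) = 0.603330

(0.265, 0.603)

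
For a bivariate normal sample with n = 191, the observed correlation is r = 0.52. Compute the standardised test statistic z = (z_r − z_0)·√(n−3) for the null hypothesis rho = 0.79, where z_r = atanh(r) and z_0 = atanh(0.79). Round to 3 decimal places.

-6.788

Fisher z: atanh(0.52) = 0.576340, atanh(0.79) = 1.071432
z = (z_r − z_0)·√(n−3) = (0.576340 − 1.071432)·√188 = -0.495092 · 13.711309 = -6.788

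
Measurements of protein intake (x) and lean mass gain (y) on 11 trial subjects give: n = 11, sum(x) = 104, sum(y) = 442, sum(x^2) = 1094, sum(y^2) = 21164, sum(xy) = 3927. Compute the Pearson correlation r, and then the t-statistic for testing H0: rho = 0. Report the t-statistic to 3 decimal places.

-1.350

S_xy = nΣxy − ΣxΣy = 11·3927 − 104·442 = 43197 − 45968 = -2771
S_xx = nΣx² − (Σx)² = 11·1094 − 104² = 12034 − 10816 = 1218
S_yy = nΣy² − (Σy)² = 11·21164 − 442² = 232804 − 195364 = 37440
r = S_xy / √(S_xx·S_yy) = -2771 / √(1218·37440) = -2771 / √45601920 = -2771 / 6752.9194 = -0.4103
t = r·√(n−2)/√(1−r²) = -0.4103·√9 / √(1−0.168346) = -1.230900 / 0.911951 = -1.350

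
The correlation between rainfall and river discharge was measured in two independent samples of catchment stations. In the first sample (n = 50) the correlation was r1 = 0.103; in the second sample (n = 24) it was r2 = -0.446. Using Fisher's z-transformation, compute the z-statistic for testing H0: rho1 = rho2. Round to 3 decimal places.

2.221

z1 = atanh(0.103) = 0.103367,  z2 = atanh(-0.446) = -0.479696
SE = √(1/(n1−3) + 1/(n2−3)) = √(1/47 + 1/21) = √(0.0212766 + 0.0476190) = √0.0688956 = 0.262480
z = (z1 − z2)/SE = (0.103367 − (-0.479696)) / 0.262480 = 0.583063 / 0.262480 = 2.221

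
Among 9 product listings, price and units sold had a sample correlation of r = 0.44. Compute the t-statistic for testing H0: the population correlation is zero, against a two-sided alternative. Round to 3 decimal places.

t = r·√(n−2) / √(1−r²) with r = 0.44, n = 9
  = 0.44·√7 / √(1 − 0.1936)
  = 0.44·2.645751 / 0.897998
  = 1.164130 / 0.897998 = 1.296

1.296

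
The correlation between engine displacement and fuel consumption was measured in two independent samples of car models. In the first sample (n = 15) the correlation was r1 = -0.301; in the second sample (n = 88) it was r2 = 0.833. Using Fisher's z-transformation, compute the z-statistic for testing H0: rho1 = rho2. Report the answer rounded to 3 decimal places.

Fisher z-transforms: z1 = atanh(-0.301) = -0.310619, z2 = atanh(0.833) = 1.197858; difference d = -1.508477
Var(d) = 1/12 + 1/85 = 0.0833333 + 0.0117647 = 0.0950980
z = d/√Var(d) = -1.508477 / √0.0950980 = -1.508477 / 0.308380 = -4.892

-4.892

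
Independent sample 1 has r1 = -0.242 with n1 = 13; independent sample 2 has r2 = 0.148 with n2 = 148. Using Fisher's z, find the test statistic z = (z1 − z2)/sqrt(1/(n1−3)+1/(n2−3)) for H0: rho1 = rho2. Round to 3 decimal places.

-1.211

Fisher z-transforms: z1 = atanh(-0.242) = -0.246897, z2 = atanh(0.148) = 0.149095; difference d = -0.395992
Var(d) = 1/10 + 1/145 = 0.1000000 + 0.0068966 = 0.1068966
z = d/√Var(d) = -0.395992 / √0.1068966 = -0.395992 / 0.326950 = -1.211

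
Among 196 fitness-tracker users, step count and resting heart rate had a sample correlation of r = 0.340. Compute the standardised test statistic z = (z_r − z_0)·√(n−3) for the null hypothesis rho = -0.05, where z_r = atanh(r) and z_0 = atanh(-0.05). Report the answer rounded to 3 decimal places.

Fisher z: atanh(0.340) = 0.354093, atanh(-0.05) = -0.050042
z = (z_r − z_0)·√(n−3) = (0.354093 − (-0.050042))·√193 = 0.404135 · 13.892444 = 5.614

5.614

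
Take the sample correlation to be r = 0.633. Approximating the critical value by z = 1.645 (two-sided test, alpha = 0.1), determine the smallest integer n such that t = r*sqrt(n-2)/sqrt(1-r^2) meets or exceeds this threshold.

r√(n−2)/√(1−r²) ≥ 1.645  ⇔  n−2 ≥ (1.645)²·(1−r²)/r²
(1−r²)/r² = (1−0.400689)/0.400689 = 1.4957
n ≥ 2 + 2.706025·1.4957 = 2 + 4.0474 = 6.0474
⌈6.0474⌉ = 7

7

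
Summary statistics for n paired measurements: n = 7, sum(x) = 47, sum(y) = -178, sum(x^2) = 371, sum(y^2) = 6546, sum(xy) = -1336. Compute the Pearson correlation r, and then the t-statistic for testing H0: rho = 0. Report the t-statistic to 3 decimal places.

-1.038

S_xy = nΣxy − ΣxΣy = 7·(-1336) − 47·(-178) = -9352 − (-8366) = -986
S_xx = nΣx² − (Σx)² = 7·371 − 47² = 2597 − 2209 = 388
S_yy = nΣy² − (Σy)² = 7·6546 − (-178)² = 45822 − 31684 = 14138
r = S_xy / √(S_xx·S_yy) = -986 / √(388·14138) = -986 / √5485544 = -986 / 2342.1238 = -0.4210
t = r·√(n−2)/√(1−r²) = -0.4210·√5 / √(1−0.177241) = -0.941385 / 0.907061 = -1.038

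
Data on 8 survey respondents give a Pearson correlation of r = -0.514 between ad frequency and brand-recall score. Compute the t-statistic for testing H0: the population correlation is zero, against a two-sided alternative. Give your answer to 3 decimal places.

1 − r² = 1 − 0.264196 = 0.735804;  √(1−r²) = 0.857790
√(n−2) = √6 = 2.449490
t = r·√(n−2)/√(1−r²) = -0.514 · 2.449490 / 0.857790 = -1.468

-1.468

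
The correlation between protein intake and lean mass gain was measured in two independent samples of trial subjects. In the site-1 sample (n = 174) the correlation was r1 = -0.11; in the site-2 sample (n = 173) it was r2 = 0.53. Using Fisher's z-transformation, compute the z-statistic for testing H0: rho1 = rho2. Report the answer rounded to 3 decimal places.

-6.469

Fisher z-transforms: z1 = atanh(-0.11) = -0.110447, z2 = atanh(0.53) = 0.590145; difference d = -0.700592
Var(d) = 1/171 + 1/170 = 0.0058480 + 0.0058824 = 0.0117304
z = d/√Var(d) = -0.700592 / √0.0117304 = -0.700592 / 0.108307 = -6.469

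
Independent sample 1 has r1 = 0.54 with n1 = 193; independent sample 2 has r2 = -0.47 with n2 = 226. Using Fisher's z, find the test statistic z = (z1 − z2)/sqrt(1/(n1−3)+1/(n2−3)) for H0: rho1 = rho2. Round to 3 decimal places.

z1 = atanh(0.54) = 0.604156,  z2 = atanh(-0.47) = -0.510070
SE = √(1/(n1−3) + 1/(n2−3)) = √(1/190 + 1/223) = √(0.0052632 + 0.0044843) = √0.0097475 = 0.098729
z = (z1 − z2)/SE = (0.604156 − (-0.510070)) / 0.098729 = 1.114226 / 0.098729 = 11.286

11.286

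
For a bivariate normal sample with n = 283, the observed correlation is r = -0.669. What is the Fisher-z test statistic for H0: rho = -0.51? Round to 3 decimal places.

z_r = atanh(-0.669) = -0.808931,  z_0 = atanh(-0.51) = -0.562730
SE = 1/√(n−3) = 1/√280 = 0.059761
z = (z_r − z_0)/SE = (-0.808931 − (-0.562730)) / 0.059761 = -0.246201 / 0.059761 = -4.120

-4.120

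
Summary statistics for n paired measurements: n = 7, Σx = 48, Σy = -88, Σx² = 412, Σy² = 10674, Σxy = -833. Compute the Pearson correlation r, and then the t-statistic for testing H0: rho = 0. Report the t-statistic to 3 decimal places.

-0.597

Numerator: nΣxy − (Σx)(Σy) = 7·(-833) − (48)(-88) = -1607
Denominator: √[(nΣx²−(Σx)²)(nΣy²−(Σy)²)]
  nΣx²−(Σx)² = 7·412 − 2304 = 580;  nΣy²−(Σy)² = 7·10674 − 7744 = 66974
  √(580·66974) = √38844920 = 6232.5693
r = -1607 / 6232.5693 = -0.2578
t = r·√(n−2)/√(1−r²) = -0.2578·√5 / √(1−0.066461) = -0.576458 / 0.966198 = -0.597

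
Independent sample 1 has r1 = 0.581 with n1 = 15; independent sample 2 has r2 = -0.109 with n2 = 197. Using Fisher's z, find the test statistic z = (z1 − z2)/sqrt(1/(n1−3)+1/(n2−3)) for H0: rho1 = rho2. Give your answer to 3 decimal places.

z1 = atanh(0.581) = 0.663971,  z2 = atanh(-0.109) = -0.109435
SE = √(1/(n1−3) + 1/(n2−3)) = √(1/12 + 1/194) = √(0.0833333 + 0.0051546) = √0.0884879 = 0.297469
z = (z1 − z2)/SE = (0.663971 − (-0.109435)) / 0.297469 = 0.773406 / 0.297469 = 2.600

2.600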